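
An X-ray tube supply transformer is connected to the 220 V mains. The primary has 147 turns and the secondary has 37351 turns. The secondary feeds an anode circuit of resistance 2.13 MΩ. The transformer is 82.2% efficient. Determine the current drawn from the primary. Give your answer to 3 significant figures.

I_p ≈ 8.11 A

V_s = 220 × 37351/147 = 55899 V.
I_s = V_s/R = 55899/(2.13×10^6) = 0.026244 A.
P_out = V_s I_s = 55899 × 0.026244 = 1467.0 W.
P_in = P_out/η = 1467.0/0.822 = 1784.7 W.
I_p = P_in/V_p = 1784.7/220 = 8.11 A.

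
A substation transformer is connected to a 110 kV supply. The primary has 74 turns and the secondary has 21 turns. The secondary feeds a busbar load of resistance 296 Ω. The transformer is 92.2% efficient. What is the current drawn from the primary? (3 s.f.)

V_s = 110000 × 21/74 = 31216 V.
I_s = V_s/R = 31216/296 = 105.46 A.
P_out = V_s I_s = 31216 × 105.46 = 3.2921×10^6 W.
P_in = P_out/η = 3.2921×10^6/0.922 = 3.5706×10^6 W.
I_p = P_in/V_p = 3.5706×10^6/110000 = 32.5 A.

I_p ≈ 32.5 A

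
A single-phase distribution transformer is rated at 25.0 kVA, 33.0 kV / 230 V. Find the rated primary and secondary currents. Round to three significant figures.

I_p = S/V_p = 25000/33000 = 0.758 A.
I_s = S/V_s = 25000/230 = 109 A.

I_p ≈ 0.758 A, I_s ≈ 109 A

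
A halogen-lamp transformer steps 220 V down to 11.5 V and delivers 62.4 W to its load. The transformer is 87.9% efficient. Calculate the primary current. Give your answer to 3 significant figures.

I_p ≈ 0.323 A

P_in = P_out/η = 62.4/0.879 = 70.990 W.
I_p = P_in/V_p = 70.990/220 = 0.323 A.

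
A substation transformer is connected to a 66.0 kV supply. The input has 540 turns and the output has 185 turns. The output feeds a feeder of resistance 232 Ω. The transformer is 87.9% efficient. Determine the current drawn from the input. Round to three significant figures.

V_out = 66000 × 185/540 = 22611 V.
I_out = V_out/R = 22611/232 = 97.462 A.
P_out = V_out I_out = 22611 × 97.462 = 2.2037×10^6 W.
P_in = P_out/η = 2.2037×10^6/0.879 = 2.5071×10^6 W.
I_in = P_in/V_in = 2.5071×10^6/66000 = 38.0 A.

I_in ≈ 38.0 A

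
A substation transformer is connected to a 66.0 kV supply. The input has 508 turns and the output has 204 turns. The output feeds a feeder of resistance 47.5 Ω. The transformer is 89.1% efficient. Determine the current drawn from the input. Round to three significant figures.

I_in ≈ 251 A

V_out = 66000 × 204/508 = 26504 V.
I_out = V_out/R = 26504/47.5 = 557.98 A.
P_out = V_out I_out = 26504 × 557.98 = 1.4789×10^7 W.
P_in = P_out/η = 1.4789×10^7/0.891 = 1.6598×10^7 W.
I_in = P_in/V_in = 1.6598×10^7/66000 = 251 A.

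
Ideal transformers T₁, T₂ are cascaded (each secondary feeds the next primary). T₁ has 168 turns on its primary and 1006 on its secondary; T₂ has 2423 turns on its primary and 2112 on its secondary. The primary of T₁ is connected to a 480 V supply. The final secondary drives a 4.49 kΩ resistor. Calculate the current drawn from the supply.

Secondary of T₁: V = 480.00 × 1006/168 = 2874.3 V.
Secondary of T₂: V = 2874.3 × 2112/2423 = 2505.4 V.
I_load = 2505.4/4490 = 0.55799 A, so P_out = 2505.4 × 0.55799 = 1398.0 W.
All ideal ⇒ P_in = P_out, so I_supply = 1398.0/480 = 2.91 A.

I_supply ≈ 2.91 A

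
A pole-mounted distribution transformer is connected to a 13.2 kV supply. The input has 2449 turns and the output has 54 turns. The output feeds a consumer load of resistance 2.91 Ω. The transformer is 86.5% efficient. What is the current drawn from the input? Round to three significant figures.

V_out = 13200 × 54/2449 = 291.06 V.
I_out = V_out/R = 291.06/2.91 = 100.02 A.
P_out = V_out I_out = 291.06 × 100.02 = 29112 W.
P_in = P_out/η = 29112/0.865 = 33655 W.
I_in = P_in/V_in = 33655/13200 = 2.55 A.

I_in ≈ 2.55 A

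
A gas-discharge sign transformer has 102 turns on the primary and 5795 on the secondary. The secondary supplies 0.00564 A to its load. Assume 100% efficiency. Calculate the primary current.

I_p ≈ 0.320 A

For an ideal transformer I_p/I_s = N_s/N_p, so I_p = 0.00564 × 5795/102 = 0.320 A.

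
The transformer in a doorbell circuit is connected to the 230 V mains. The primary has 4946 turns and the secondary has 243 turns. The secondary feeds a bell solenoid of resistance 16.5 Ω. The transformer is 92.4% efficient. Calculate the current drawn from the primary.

I_p ≈ 0.0364 A

V_s = 230 × 243/4946 = 11.300 V.
I_s = V_s/R = 11.300/16.5 = 0.68485 A.
P_out = V_s I_s = 11.300 × 0.68485 = 7.7388 W.
P_in = P_out/η = 7.7388/0.924 = 8.3754 W.
I_p = P_in/V_p = 8.3754/230 = 0.0364 A.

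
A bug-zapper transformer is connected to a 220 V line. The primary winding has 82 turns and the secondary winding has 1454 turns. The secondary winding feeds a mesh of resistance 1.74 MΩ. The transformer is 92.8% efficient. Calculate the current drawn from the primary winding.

V_s = 220 × 1454/82 = 3901.0 V.
I_s = V_s/R = 3901.0/(1.74×10^6) = 0.0022419 A.
P_out = V_s I_s = 3901.0 × 0.0022419 = 8.7458 W.
P_in = P_out/η = 8.7458/0.928 = 9.4243 W.
I_p = P_in/V_p = 9.4243/220 = 0.0428 A.

I_p ≈ 0.0428 A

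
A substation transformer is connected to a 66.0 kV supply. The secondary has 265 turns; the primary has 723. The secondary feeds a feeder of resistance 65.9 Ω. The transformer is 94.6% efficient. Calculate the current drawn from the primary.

V_s = 66000 × 265/723 = 24191 V.
I_s = V_s/R = 24191/65.9 = 367.08 A.
P_out = V_s I_s = 24191 × 367.08 = 8.8801×10^6 W.
P_in = P_out/η = 8.8801×10^6/0.946 = 9.3870×10^6 W.
I_p = P_in/V_p = 9.3870×10^6/66000 = 142 A.

I_p ≈ 142 A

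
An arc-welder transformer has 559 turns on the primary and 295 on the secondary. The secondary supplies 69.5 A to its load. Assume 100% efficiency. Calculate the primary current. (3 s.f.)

I_p ≈ 36.7 A

For an ideal transformer I_p/I_s = N_s/N_p, so I_p = 69.5 × 295/559 = 36.7 A.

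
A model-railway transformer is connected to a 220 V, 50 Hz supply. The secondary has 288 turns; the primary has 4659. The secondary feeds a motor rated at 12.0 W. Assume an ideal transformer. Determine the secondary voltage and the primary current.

V_s ≈ 13.6 V, I_p ≈ 0.0545 A

V_s = V_p × N_s/N_p = 220 × 288/4659 = 13.599 V.
I_s = P/V_s = 12.0/13.599 = 0.88239 A.
I_p = I_s × N_s/N_p = 0.88239 × 288/4659 = 0.0545 A.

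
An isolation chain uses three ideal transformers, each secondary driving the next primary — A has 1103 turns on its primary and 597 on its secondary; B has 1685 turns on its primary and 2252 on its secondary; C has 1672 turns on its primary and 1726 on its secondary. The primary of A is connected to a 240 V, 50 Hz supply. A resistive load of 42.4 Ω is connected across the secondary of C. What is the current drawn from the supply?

After A: V = 240.00 × 597/1103 = 129.90 V.
After B: V = 129.90 × 2252/1685 = 173.61 V.
After C: V = 173.61 × 1726/1672 = 179.22 V.
I_load = 179.22/42.4 = 4.2269 A, so P_out = 179.22 × 4.2269 = 757.53 W.
All ideal ⇒ P_in = P_out, so I_supply = 757.53/240 = 3.16 A.

I_supply ≈ 3.16 A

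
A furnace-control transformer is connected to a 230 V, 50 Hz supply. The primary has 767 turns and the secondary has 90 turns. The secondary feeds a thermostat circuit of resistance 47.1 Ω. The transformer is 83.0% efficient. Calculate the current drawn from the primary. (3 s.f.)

I_p ≈ 0.0810 A

V_s = 230 × 90/767 = 26.988 V.
I_s = V_s/R = 26.988/47.1 = 0.57300 A.
P_out = V_s I_s = 26.988 × 0.57300 = 15.464 W.
P_in = P_out/η = 15.464/0.830 = 18.632 W.
I_p = P_in/V_p = 18.632/230 = 0.0810 A.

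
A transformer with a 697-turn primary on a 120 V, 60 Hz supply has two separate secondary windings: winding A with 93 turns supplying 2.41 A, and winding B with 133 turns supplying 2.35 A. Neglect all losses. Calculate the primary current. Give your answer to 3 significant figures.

V_A = 120 × 93/697 = 16.011 V; V_B = 120 × 133/697 = 22.898 V.
P_out = V_A I_A + V_B I_B = 16.011×2.41 + 22.898×2.35 = 38.588 + 53.811 = 92.398 W.
Ideal ⇒ P_in = P_out, so I_p = P_out/V_p = 92.398/120 = 0.770 A.

I_p ≈ 0.770 A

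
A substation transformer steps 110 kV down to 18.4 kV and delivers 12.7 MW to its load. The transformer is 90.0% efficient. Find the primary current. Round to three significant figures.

P_in = P_out/η = 1.27×10^7/0.900 = 1.4111×10^7 W.
I_p = P_in/V_p = 1.4111×10^7/110000 = 128 A.

I_p ≈ 128 A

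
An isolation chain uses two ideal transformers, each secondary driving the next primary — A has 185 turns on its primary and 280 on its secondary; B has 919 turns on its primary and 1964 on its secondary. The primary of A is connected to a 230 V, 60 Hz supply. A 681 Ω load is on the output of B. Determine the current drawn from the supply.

I_supply ≈ 3.53 A

Secondary of A: V = 230.00 × 280/185 = 348.11 V.
Secondary of B: V = 348.11 × 1964/919 = 743.94 V.
I_load = 743.94/681 = 1.0924 A, so P_out = 743.94 × 1.0924 = 812.71 W.
All ideal ⇒ P_in = P_out, so I_supply = 812.71/230 = 3.53 A.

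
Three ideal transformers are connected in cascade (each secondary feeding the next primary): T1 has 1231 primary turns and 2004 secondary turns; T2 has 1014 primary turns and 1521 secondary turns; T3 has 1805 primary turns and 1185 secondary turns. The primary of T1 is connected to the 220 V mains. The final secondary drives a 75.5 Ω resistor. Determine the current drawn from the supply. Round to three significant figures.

I_supply ≈ 7.49 A

After T1: V = 220.00 × 2004/1231 = 358.15 V.
After T2: V = 358.15 × 1521/1014 = 537.22 V.
After T3: V = 537.22 × 1185/1805 = 352.69 V.
I_load = 352.69/75.5 = 4.6714 A, so P_out = 352.69 × 4.6714 = 1647.6 W.
All ideal ⇒ P_in = P_out, so I_supply = 1647.6/220 = 7.49 A.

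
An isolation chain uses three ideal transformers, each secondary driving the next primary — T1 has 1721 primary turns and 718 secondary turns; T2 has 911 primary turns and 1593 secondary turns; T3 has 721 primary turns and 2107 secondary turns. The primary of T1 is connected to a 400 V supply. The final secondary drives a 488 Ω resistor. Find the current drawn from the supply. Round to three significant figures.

I_supply ≈ 3.73 A

After T1: V = 400.00 × 718/1721 = 166.88 V.
After T2: V = 166.88 × 1593/911 = 291.81 V.
After T3: V = 291.81 × 2107/721 = 852.77 V.
I_load = 852.77/488 = 1.7475 A, so P_out = 852.77 × 1.7475 = 1490.2 W.
All ideal ⇒ P_in = P_out, so I_supply = 1490.2/400 = 3.73 A.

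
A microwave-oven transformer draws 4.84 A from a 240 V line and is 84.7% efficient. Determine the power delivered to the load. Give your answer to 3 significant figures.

P_out ≈ 984 W

P_in = V_p I_p = 240 × 4.84 = 1161.6 W.
P_out = η P_in = 0.847 × 1161.6 = 984 W.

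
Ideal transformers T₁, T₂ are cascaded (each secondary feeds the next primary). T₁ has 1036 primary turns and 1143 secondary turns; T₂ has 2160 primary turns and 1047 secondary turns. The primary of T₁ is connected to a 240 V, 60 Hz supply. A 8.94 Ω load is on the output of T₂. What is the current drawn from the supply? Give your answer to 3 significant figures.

Secondary of T₁: V = 240.00 × 1143/1036 = 264.79 V.
Secondary of T₂: V = 264.79 × 1047/2160 = 128.35 V.
I_load = 128.35/8.94 = 14.357 A, so P_out = 128.35 × 14.357 = 1842.7 W.
All ideal ⇒ P_in = P_out, so I_supply = 1842.7/240 = 7.68 A.

I_supply ≈ 7.68 A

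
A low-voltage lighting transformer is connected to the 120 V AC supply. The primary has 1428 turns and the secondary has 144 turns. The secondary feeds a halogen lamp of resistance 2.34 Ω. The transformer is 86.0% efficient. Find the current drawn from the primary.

V_s = 120 × 144/1428 = 12.101 V.
I_s = V_s/R = 12.101/2.34 = 5.1713 A.
P_out = V_s I_s = 12.101 × 5.1713 = 62.577 W.
P_in = P_out/η = 62.577/0.860 = 72.764 W.
I_p = P_in/V_p = 72.764/120 = 0.606 A.

I_p ≈ 0.606 A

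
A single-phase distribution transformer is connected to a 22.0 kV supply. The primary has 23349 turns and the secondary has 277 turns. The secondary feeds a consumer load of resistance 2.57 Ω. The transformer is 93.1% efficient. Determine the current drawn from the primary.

I_p ≈ 1.29 A

V_s = 22000 × 277/23349 = 261.00 V.
I_s = V_s/R = 261.00/2.57 = 101.55 A.
P_out = V_s I_s = 261.00 × 101.55 = 26505 W.
P_in = P_out/η = 26505/0.931 = 28470 W.
I_p = P_in/V_p = 28470/22000 = 1.29 A.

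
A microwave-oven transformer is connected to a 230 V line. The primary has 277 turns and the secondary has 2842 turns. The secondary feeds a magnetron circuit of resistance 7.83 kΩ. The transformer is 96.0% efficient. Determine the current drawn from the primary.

I_p ≈ 3.22 A

V_s = 230 × 2842/277 = 2359.8 V.
I_s = V_s/R = 2359.8/7830 = 0.30138 A.
P_out = V_s I_s = 2359.8 × 0.30138 = 711.18 W.
P_in = P_out/η = 711.18/0.960 = 740.82 W.
I_p = P_in/V_p = 740.82/230 = 3.22 A.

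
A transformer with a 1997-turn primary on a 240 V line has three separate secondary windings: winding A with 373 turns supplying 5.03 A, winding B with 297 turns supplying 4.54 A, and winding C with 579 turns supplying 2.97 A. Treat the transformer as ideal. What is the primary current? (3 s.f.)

V_A = 240 × 373/1997 = 44.827 V; V_B = 240 × 297/1997 = 35.694 V; V_C = 240 × 579/1997 = 69.584 V.
P_out = V_A I_A + V_B I_B + V_C I_C = 44.827×5.03 + 35.694×4.54 + 69.584×2.97 = 225.48 + 162.05 + 206.67 = 594.20 W.
Ideal ⇒ P_in = P_out, so I_p = P_out/V_p = 594.20/240 = 2.48 A.

I_p ≈ 2.48 A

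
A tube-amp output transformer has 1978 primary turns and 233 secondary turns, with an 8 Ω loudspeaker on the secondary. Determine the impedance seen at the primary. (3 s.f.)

Z_p = (N_p/N_s)² × Z_s = (1978/233)² × 8 = 577 Ω.

Z_p ≈ 577 Ω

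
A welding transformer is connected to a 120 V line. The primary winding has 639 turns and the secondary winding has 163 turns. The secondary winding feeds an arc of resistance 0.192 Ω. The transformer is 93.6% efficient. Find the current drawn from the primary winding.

V_s = 120 × 163/639 = 30.610 V.
I_s = V_s/R = 30.610/0.192 = 159.43 A.
P_out = V_s I_s = 30.610 × 159.43 = 4880.2 W.
P_in = P_out/η = 4880.2/0.936 = 5213.9 W.
I_p = P_in/V_p = 5213.9/120 = 43.4 A.

I_p ≈ 43.4 A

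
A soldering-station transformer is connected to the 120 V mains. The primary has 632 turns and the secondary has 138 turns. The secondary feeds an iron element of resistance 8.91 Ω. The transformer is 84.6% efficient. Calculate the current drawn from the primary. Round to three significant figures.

I_p ≈ 0.759 A

V_s = 120 × 138/632 = 26.203 V.
I_s = V_s/R = 26.203/8.91 = 2.9408 A.
P_out = V_s I_s = 26.203 × 2.9408 = 77.056 W.
P_in = P_out/η = 77.056/0.846 = 91.083 W.
I_p = P_in/V_p = 91.083/120 = 0.759 A.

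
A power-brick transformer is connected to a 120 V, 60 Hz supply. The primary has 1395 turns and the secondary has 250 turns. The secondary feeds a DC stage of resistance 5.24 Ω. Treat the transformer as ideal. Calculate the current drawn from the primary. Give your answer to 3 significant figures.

I_p ≈ 0.735 A

V_s = V_p × N_s/N_p = 120 × 250/1395 = 21.505 V.
I_s = V_s/R = 21.505/5.24 = 4.1041 A.
For an ideal transformer I_p N_p = I_s N_s, so I_p = 4.1041 × 250/1395 = 0.735 A.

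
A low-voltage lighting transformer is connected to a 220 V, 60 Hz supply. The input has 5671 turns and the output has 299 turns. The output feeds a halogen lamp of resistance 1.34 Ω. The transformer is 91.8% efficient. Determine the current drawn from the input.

V_out = 220 × 299/5671 = 11.599 V.
I_out = V_out/R = 11.599/1.34 = 8.6562 A.
P_out = V_out I_out = 11.599 × 8.6562 = 100.41 W.
P_in = P_out/η = 100.41/0.918 = 109.38 W.
I_in = P_in/V_in = 109.38/220 = 0.497 A.

I_in ≈ 0.497 A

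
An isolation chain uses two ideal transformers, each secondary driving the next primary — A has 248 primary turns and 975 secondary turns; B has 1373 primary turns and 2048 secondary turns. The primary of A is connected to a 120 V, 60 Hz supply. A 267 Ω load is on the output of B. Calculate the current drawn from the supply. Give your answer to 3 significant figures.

Secondary of A: V = 120.00 × 975/248 = 471.77 V.
Secondary of B: V = 471.77 × 2048/1373 = 703.71 V.
I_load = 703.71/267 = 2.6356 A, so P_out = 703.71 × 2.6356 = 1854.7 W.
All ideal ⇒ P_in = P_out, so I_supply = 1854.7/120 = 15.5 A.

I_supply ≈ 15.5 A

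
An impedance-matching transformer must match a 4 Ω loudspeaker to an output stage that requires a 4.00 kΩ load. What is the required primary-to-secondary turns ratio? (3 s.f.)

Z_p/Z_s = (N_p/N_s)², so N_p/N_s = √(4000/4) = √1000 = 31.6.

N_p/N_s ≈ 31.6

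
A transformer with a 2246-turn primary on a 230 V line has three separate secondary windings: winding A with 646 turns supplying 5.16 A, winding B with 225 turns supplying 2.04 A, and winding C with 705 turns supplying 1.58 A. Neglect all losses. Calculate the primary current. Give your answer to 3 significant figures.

V_A = 230 × 646/2246 = 66.153 V; V_B = 230 × 225/2246 = 23.041 V; V_C = 230 × 705/2246 = 72.195 V.
P_out = V_A I_A + V_B I_B + V_C I_C = 66.153×5.16 + 23.041×2.04 + 72.195×1.58 = 341.35 + 47.004 + 114.07 = 502.42 W.
Ideal ⇒ P_in = P_out, so I_p = P_out/V_p = 502.42/230 = 2.18 A.

I_p ≈ 2.18 A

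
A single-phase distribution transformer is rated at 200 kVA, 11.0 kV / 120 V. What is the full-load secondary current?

I_s = S/V_s = 200000/120 = 1670 A.

I_s ≈ 1670 A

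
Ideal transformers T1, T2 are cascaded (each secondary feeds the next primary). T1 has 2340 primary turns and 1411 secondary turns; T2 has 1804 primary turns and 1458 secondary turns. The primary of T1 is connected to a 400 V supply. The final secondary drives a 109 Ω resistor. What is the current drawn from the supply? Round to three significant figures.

After T1: V = 400.00 × 1411/2340 = 241.20 V.
After T2: V = 241.20 × 1458/1804 = 194.94 V.
I_load = 194.94/109 = 1.7884 A, so P_out = 194.94 × 1.7884 = 348.62 W.
All ideal ⇒ P_in = P_out, so I_supply = 348.62/400 = 0.872 A.

I_supply ≈ 0.872 A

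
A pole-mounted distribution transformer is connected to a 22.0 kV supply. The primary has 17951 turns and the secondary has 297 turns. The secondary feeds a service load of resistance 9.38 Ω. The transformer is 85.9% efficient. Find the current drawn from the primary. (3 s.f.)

V_s = 22000 × 297/17951 = 363.99 V.
I_s = V_s/R = 363.99/9.38 = 38.805 A.
P_out = V_s I_s = 363.99 × 38.805 = 14125 W.
P_in = P_out/η = 14125/0.859 = 16443 W.
I_p = P_in/V_p = 16443/22000 = 0.747 A.

I_p ≈ 0.747 A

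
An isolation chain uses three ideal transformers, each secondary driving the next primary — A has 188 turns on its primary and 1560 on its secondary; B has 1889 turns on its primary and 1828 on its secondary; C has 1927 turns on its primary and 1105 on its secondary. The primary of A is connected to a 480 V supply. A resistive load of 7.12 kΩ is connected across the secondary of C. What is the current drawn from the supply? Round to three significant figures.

Secondary of A: V = 480.00 × 1560/188 = 3983.0 V.
Secondary of B: V = 3983.0 × 1828/1889 = 3854.4 V.
Secondary of C: V = 3854.4 × 1105/1927 = 2210.2 V.
I_load = 2210.2/7120 = 0.31042 A, so P_out = 2210.2 × 0.31042 = 686.10 W.
All ideal ⇒ P_in = P_out, so I_supply = 686.10/480 = 1.43 A.

I_supply ≈ 1.43 A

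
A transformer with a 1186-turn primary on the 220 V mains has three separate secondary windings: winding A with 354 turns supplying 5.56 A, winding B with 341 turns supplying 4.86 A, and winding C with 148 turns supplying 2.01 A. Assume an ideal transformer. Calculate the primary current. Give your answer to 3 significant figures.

I_p ≈ 3.31 A

V_A = 220 × 354/1186 = 65.666 V; V_B = 220 × 341/1186 = 63.255 V; V_C = 220 × 148/1186 = 27.454 V.
P_out = V_A I_A + V_B I_B + V_C I_C = 65.666×5.56 + 63.255×4.86 + 27.454×2.01 = 365.10 + 307.42 + 55.182 = 727.70 W.
Ideal ⇒ P_in = P_out, so I_p = P_out/V_p = 727.70/220 = 3.31 A.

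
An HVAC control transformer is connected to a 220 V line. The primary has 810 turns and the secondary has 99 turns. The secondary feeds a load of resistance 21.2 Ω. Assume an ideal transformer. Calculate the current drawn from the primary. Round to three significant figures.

I_p ≈ 0.155 A

V_s = V_p × N_s/N_p = 220 × 99/810 = 26.889 V.
I_s = V_s/R = 26.889/21.2 = 1.2683 A.
For an ideal transformer I_p N_p = I_s N_s, so I_p = 1.2683 × 99/810 = 0.155 A.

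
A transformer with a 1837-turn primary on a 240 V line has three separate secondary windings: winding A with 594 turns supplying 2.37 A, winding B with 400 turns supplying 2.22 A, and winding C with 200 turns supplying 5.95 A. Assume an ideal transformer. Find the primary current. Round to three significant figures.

I_p ≈ 1.90 A

V_A = 240 × 594/1837 = 77.605 V; V_B = 240 × 400/1837 = 52.259 V; V_C = 240 × 200/1837 = 26.130 V.
P_out = V_A I_A + V_B I_B + V_C I_C = 77.605×2.37 + 52.259×2.22 + 26.130×5.95 = 183.92 + 116.02 + 155.47 = 455.41 W.
Ideal ⇒ P_in = P_out, so I_p = P_out/V_p = 455.41/240 = 1.90 A.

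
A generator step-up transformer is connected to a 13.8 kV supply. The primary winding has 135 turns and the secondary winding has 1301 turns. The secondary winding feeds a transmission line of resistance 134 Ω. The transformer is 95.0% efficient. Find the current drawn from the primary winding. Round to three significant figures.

V_s = 13800 × 1301/135 = 132990 V.
I_s = V_s/R = 132990/134 = 992.47 A.
P_out = V_s I_s = 132990 × 992.47 = 1.3199×10^8 W.
P_in = P_out/η = 1.3199×10^8/0.950 = 1.3894×10^8 W.
I_p = P_in/V_p = 1.3894×10^8/13800 = 10100 A.

I_p ≈ 10100 A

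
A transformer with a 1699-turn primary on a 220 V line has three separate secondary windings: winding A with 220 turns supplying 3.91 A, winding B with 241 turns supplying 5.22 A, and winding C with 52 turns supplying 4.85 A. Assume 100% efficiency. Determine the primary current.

I_p ≈ 1.40 A

V_A = 220 × 220/1699 = 28.487 V; V_B = 220 × 241/1699 = 31.207 V; V_C = 220 × 52/1699 = 6.7334 V.
P_out = V_A I_A + V_B I_B + V_C I_C = 28.487×3.91 + 31.207×5.22 + 6.7334×4.85 = 111.39 + 162.90 + 32.657 = 306.94 W.
Ideal ⇒ P_in = P_out, so I_p = P_out/V_p = 306.94/220 = 1.40 A.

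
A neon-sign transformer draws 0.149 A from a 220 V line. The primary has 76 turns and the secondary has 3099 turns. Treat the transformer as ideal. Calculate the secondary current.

I_s/I_p = N_p/N_s, so I_s = 0.149 × 76/3099 = 0.00365 A.

I_s ≈ 0.00365 A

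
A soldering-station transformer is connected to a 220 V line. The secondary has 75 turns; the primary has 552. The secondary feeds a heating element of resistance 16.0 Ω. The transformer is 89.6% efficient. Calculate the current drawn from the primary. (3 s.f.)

I_p ≈ 0.283 A

V_s = 220 × 75/552 = 29.891 V.
I_s = V_s/R = 29.891/16.0 = 1.8682 A.
P_out = V_s I_s = 29.891 × 1.8682 = 55.843 W.
P_in = P_out/η = 55.843/0.896 = 62.325 W.
I_p = P_in/V_p = 62.325/220 = 0.283 A.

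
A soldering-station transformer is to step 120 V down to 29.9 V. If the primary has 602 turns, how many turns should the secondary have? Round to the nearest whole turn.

N_s = 150 turns

N_s/N_p = V_s/V_p, so N_s = 602 × 29.9/120 = 150.0 ≈ 150 turns.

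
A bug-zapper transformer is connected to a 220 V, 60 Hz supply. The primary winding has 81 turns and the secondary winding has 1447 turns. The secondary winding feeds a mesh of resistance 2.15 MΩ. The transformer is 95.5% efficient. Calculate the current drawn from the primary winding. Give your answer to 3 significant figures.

V_s = 220 × 1447/81 = 3930.1 V.
I_s = V_s/R = 3930.1/(2.15×10^6) = 0.0018280 A.
P_out = V_s I_s = 3930.1 × 0.0018280 = 7.1841 W.
P_in = P_out/η = 7.1841/0.955 = 7.5226 W.
I_p = P_in/V_p = 7.5226/220 = 0.0342 A.

I_p ≈ 0.0342 A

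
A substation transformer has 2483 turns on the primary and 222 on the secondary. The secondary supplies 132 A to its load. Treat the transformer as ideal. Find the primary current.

I_p ≈ 11.8 A

For an ideal transformer I_p/I_s = N_s/N_p, so I_p = 132 × 222/2483 = 11.8 A.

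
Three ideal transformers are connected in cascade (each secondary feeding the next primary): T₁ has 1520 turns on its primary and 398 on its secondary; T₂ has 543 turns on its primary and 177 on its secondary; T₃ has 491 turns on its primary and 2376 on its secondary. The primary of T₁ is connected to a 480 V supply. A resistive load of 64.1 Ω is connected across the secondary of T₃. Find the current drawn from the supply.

After T₁: V = 480.00 × 398/1520 = 125.68 V.
After T₂: V = 125.68 × 177/543 = 40.969 V.
After T₃: V = 40.969 × 2376/491 = 198.25 V.
I_load = 198.25/64.1 = 3.0929 A, so P_out = 198.25 × 3.0929 = 613.17 W.
All ideal ⇒ P_in = P_out, so I_supply = 613.17/480 = 1.28 A.

I_supply ≈ 1.28 A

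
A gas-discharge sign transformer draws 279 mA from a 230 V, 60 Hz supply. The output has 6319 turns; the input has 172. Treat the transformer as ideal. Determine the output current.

I_out/I_in = N_in/N_out, so I_out = 0.279 × 172/6319 = 0.00759 A.

I_out ≈ 0.00759 A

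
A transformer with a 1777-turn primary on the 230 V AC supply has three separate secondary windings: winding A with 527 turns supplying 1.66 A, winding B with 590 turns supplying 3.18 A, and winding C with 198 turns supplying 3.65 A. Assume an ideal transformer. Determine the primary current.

I_p ≈ 1.95 A

V_A = 230 × 527/1777 = 68.210 V; V_B = 230 × 590/1777 = 76.365 V; V_C = 230 × 198/1777 = 25.627 V.
P_out = V_A I_A + V_B I_B + V_C I_C = 68.210×1.66 + 76.365×3.18 + 25.627×3.65 = 113.23 + 242.84 + 93.540 = 449.61 W.
Ideal ⇒ P_in = P_out, so I_p = P_out/V_p = 449.61/230 = 1.95 A.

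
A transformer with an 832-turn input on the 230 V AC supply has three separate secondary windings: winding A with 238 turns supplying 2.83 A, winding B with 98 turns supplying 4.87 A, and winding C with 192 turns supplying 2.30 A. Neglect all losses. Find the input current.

I_in ≈ 1.91 A

V_A = 230 × 238/832 = 65.793 V; V_B = 230 × 98/832 = 27.091 V; V_C = 230 × 192/832 = 53.077 V.
P_out = V_A I_A + V_B I_B + V_C I_C = 65.793×2.83 + 27.091×4.87 + 53.077×2.30 = 186.19 + 131.93 + 122.08 = 440.21 W.
Ideal ⇒ P_in = P_out, so I_in = P_out/V_in = 440.21/230 = 1.91 A.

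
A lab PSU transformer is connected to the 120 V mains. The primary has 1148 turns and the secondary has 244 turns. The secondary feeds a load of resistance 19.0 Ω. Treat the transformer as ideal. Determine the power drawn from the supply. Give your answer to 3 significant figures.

V_s = V_p × N_s/N_p = 120 × 244/1148 = 25.505 V.
I_s = V_s/R = 25.505/19.0 = 1.3424 A.
I_p = I_s × N_s/N_p = 1.3424 × 244/1148 = 0.28531 A.
P = V_p I_p = 120 × 0.28531 = 34.2 W.

P ≈ 34.2 W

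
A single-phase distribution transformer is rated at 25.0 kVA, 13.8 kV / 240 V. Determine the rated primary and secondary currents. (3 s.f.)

I_p ≈ 1.81 A, I_s ≈ 104 A

I_p = S/V_p = 25000/13800 = 1.81 A.
I_s = S/V_s = 25000/240 = 104 A.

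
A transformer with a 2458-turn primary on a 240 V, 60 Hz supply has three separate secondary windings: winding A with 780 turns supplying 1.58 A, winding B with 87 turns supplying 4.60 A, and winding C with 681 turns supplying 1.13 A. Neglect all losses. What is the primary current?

V_A = 240 × 780/2458 = 76.159 V; V_B = 240 × 87/2458 = 8.4947 V; V_C = 240 × 681/2458 = 66.493 V.
P_out = V_A I_A + V_B I_B + V_C I_C = 76.159×1.58 + 8.4947×4.60 + 66.493×1.13 = 120.33 + 39.076 + 75.137 = 234.54 W.
Ideal ⇒ P_in = P_out, so I_p = P_out/V_p = 234.54/240 = 0.977 A.

I_p ≈ 0.977 A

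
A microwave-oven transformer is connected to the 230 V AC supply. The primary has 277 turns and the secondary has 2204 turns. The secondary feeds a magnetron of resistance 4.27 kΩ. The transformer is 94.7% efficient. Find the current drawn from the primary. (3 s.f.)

V_s = 230 × 2204/277 = 1830.0 V.
I_s = V_s/R = 1830.0/4270 = 0.42858 A.
P_out = V_s I_s = 1830.0 × 0.42858 = 784.32 W.
P_in = P_out/η = 784.32/0.947 = 828.21 W.
I_p = P_in/V_p = 828.21/230 = 3.60 A.

I_p ≈ 3.60 A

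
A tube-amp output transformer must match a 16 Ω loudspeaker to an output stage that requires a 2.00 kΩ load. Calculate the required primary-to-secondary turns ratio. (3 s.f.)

N_p/N_s ≈ 11.2

Z_p/Z_s = (N_p/N_s)², so N_p/N_s = √(2000/16) = √125 = 11.2.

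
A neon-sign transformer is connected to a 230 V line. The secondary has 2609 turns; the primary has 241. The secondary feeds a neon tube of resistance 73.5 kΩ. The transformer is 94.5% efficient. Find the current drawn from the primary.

V_s = 230 × 2609/241 = 2489.9 V.
I_s = V_s/R = 2489.9/73500 = 0.033876 A.
P_out = V_s I_s = 2489.9 × 0.033876 = 84.349 W.
P_in = P_out/η = 84.349/0.945 = 89.259 W.
I_p = P_in/V_p = 89.259/230 = 0.388 A.

I_p ≈ 0.388 A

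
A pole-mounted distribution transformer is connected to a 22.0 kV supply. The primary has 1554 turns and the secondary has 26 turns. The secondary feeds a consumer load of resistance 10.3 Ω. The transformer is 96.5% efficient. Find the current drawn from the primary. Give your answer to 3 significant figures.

V_s = 22000 × 26/1554 = 368.08 V.
I_s = V_s/R = 368.08/10.3 = 35.736 A.
P_out = V_s I_s = 368.08 × 35.736 = 13154 W.
P_in = P_out/η = 13154/0.965 = 13631 W.
I_p = P_in/V_p = 13631/22000 = 0.620 A.

I_p ≈ 0.620 A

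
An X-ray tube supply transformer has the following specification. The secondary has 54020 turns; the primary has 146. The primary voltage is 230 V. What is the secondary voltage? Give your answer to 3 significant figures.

V_s/V_p = N_s/N_p, so V_s = 230 × 54020/146 = 85100 V.

V_s ≈ 85100 V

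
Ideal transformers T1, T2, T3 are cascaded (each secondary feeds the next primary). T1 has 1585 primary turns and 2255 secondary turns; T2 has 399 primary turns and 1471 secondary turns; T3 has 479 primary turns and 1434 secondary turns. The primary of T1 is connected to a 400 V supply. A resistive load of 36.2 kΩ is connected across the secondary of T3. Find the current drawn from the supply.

I_supply ≈ 2.72 A

After T1: V = 400.00 × 2255/1585 = 569.09 V.
After T2: V = 569.09 × 1471/399 = 2098.1 V.
After T3: V = 2098.1 × 1434/479 = 6281.0 V.
I_load = 6281.0/36200 = 0.17351 A, so P_out = 6281.0 × 0.17351 = 1089.8 W.
All ideal ⇒ P_in = P_out, so I_supply = 1089.8/400 = 2.72 A.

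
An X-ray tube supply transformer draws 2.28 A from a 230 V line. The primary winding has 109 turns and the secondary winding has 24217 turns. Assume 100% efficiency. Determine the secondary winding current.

I_s/I_p = N_p/N_s, so I_s = 2.28 × 109/24217 = 0.0103 A.

I_s ≈ 0.0103 A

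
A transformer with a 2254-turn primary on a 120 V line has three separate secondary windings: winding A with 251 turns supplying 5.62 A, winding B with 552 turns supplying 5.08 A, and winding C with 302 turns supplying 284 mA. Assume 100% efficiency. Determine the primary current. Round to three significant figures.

V_A = 120 × 251/2254 = 13.363 V; V_B = 120 × 552/2254 = 29.388 V; V_C = 120 × 302/2254 = 16.078 V.
P_out = V_A I_A + V_B I_B + V_C I_C = 13.363×5.62 + 29.388×5.08 + 16.078×0.284 = 75.100 + 149.29 + 4.5662 = 228.96 W.
Ideal ⇒ P_in = P_out, so I_p = P_out/V_p = 228.96/120 = 1.91 A.

I_p ≈ 1.91 A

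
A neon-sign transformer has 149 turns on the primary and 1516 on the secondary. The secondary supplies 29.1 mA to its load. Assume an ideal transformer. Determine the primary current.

For an ideal transformer I_p/I_s = N_s/N_p, so I_p = 0.0291 × 1516/149 = 0.296 A.

I_p ≈ 0.296 A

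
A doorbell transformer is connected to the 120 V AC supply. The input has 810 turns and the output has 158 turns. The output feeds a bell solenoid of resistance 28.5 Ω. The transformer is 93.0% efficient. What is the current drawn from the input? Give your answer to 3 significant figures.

I_in ≈ 0.172 A

V_out = 120 × 158/810 = 23.407 V.
I_out = V_out/R = 23.407/28.5 = 0.82131 A.
P_out = V_out I_out = 23.407 × 0.82131 = 19.225 W.
P_in = P_out/η = 19.225/0.930 = 20.672 W.
I_in = P_in/V_in = 20.672/120 = 0.172 A.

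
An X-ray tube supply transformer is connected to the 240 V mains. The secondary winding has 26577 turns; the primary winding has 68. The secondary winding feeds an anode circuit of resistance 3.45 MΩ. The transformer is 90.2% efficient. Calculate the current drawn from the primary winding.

V_s = 240 × 26577/68 = 93801 V.
I_s = V_s/R = 93801/(3.45×10^6) = 0.027189 A.
P_out = V_s I_s = 93801 × 0.027189 = 2550.3 W.
P_in = P_out/η = 2550.3/0.902 = 2827.4 W.
I_p = P_in/V_p = 2827.4/240 = 11.8 A.

I_p ≈ 11.8 A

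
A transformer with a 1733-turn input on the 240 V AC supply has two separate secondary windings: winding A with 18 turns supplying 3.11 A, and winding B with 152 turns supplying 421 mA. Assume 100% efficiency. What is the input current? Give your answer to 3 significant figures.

I_in ≈ 0.0692 A

V_A = 240 × 18/1733 = 2.4928 V; V_B = 240 × 152/1733 = 21.050 V.
P_out = V_A I_A + V_B I_B = 2.4928×3.11 + 21.050×0.421 = 7.7526 + 8.8621 = 16.615 W.
Ideal ⇒ P_in = P_out, so I_in = P_out/V_in = 16.615/240 = 0.0692 A.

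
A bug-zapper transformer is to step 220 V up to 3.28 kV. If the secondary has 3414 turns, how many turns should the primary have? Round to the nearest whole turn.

N_p = 229 turns

N_p/N_s = V_p/V_s, so N_p = 3414 × 220/3280 = 229.0 ≈ 229 turns.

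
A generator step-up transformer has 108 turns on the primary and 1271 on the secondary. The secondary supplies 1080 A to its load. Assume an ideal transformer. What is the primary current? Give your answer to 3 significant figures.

I_p ≈ 12700 A

For an ideal transformer I_p/I_s = N_s/N_p, so I_p = 1080 × 1271/108 = 12700 A.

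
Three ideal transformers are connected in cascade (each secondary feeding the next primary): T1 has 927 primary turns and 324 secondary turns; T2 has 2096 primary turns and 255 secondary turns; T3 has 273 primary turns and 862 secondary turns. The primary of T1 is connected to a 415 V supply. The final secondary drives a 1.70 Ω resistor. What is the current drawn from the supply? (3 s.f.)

I_supply ≈ 4.40 A

After T1: V = 415.00 × 324/927 = 145.05 V.
After T2: V = 145.05 × 255/2096 = 17.647 V.
After T3: V = 17.647 × 862/273 = 55.719 V.
I_load = 55.719/1.70 = 32.776 A, so P_out = 55.719 × 32.776 = 1826.3 W.
All ideal ⇒ P_in = P_out, so I_supply = 1826.3/415 = 4.40 A.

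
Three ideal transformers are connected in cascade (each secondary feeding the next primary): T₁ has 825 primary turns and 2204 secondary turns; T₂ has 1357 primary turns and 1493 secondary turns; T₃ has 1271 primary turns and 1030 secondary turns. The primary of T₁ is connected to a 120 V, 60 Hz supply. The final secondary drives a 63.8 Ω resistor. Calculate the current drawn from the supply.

Secondary of T₁: V = 120.00 × 2204/825 = 320.58 V.
Secondary of T₂: V = 320.58 × 1493/1357 = 352.71 V.
Secondary of T₃: V = 352.71 × 1030/1271 = 285.83 V.
I_load = 285.83/63.8 = 4.4801 A, so P_out = 285.83 × 4.4801 = 1280.6 W.
All ideal ⇒ P_in = P_out, so I_supply = 1280.6/120 = 10.7 A.

I_supply ≈ 10.7 A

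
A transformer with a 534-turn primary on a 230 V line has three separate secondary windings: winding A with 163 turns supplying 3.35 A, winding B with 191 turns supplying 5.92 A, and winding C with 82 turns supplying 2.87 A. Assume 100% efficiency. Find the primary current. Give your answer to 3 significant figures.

I_p ≈ 3.58 A

V_A = 230 × 163/534 = 70.206 V; V_B = 230 × 191/534 = 82.266 V; V_C = 230 × 82/534 = 35.318 V.
P_out = V_A I_A + V_B I_B + V_C I_C = 70.206×3.35 + 82.266×5.92 + 35.318×2.87 = 235.19 + 487.01 + 101.36 = 823.57 W.
Ideal ⇒ P_in = P_out, so I_p = P_out/V_p = 823.57/230 = 3.58 A.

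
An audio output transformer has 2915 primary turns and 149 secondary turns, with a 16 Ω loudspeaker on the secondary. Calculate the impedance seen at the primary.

Z_p = (N_p/N_s)² × Z_s = (2915/149)² × 16 = 6120 Ω.

Z_p ≈ 6120 Ω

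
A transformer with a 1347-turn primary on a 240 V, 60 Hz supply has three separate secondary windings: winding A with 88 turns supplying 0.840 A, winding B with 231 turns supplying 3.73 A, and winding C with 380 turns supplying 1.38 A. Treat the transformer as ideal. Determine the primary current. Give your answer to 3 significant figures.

V_A = 240 × 88/1347 = 15.679 V; V_B = 240 × 231/1347 = 41.158 V; V_C = 240 × 380/1347 = 67.706 V.
P_out = V_A I_A + V_B I_B + V_C I_C = 15.679×0.840 + 41.158×3.73 + 67.706×1.38 = 13.171 + 153.52 + 93.434 = 260.12 W.
Ideal ⇒ P_in = P_out, so I_p = P_out/V_p = 260.12/240 = 1.08 A.

I_p ≈ 1.08 A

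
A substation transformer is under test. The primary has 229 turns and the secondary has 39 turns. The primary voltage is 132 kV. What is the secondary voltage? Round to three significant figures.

V_s/V_p = N_s/N_p, so V_s = 132000 × 39/229 = 22500 V.

V_s ≈ 22500 V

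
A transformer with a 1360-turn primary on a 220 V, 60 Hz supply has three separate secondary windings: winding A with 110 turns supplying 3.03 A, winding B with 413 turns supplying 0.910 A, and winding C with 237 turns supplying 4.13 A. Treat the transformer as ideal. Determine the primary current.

I_p ≈ 1.24 A

V_A = 220 × 110/1360 = 17.794 V; V_B = 220 × 413/1360 = 66.809 V; V_C = 220 × 237/1360 = 38.338 V.
P_out = V_A I_A + V_B I_B + V_C I_C = 17.794×3.03 + 66.809×0.910 + 38.338×4.13 = 53.916 + 60.796 + 158.34 = 273.05 W.
Ideal ⇒ P_in = P_out, so I_p = P_out/V_p = 273.05/220 = 1.24 A.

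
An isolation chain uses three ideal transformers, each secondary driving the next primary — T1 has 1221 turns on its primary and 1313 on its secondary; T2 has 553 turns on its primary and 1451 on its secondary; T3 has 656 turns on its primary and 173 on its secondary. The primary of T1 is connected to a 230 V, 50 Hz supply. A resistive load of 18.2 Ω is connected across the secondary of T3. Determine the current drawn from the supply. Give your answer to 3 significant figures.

I_supply ≈ 7.00 A

After T1: V = 230.00 × 1313/1221 = 247.33 V.
After T2: V = 247.33 × 1451/553 = 648.96 V.
After T3: V = 648.96 × 173/656 = 171.14 V.
I_load = 171.14/18.2 = 9.4035 A, so P_out = 171.14 × 9.4035 = 1609.4 W.
All ideal ⇒ P_in = P_out, so I_supply = 1609.4/230 = 7.00 A.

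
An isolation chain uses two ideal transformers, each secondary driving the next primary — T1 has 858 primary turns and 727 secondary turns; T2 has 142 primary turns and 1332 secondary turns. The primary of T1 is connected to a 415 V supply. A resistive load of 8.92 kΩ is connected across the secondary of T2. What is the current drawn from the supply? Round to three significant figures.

I_supply ≈ 2.94 A

Secondary of T1: V = 415.00 × 727/858 = 351.64 V.
Secondary of T2: V = 351.64 × 1332/142 = 3298.5 V.
I_load = 3298.5/8920 = 0.36978 A, so P_out = 3298.5 × 0.36978 = 1219.7 W.
All ideal ⇒ P_in = P_out, so I_supply = 1219.7/415 = 2.94 A.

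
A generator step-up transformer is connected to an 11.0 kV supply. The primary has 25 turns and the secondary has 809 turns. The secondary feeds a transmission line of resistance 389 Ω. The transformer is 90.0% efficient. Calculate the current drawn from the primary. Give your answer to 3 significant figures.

I_p ≈ 32900 A

V_s = 11000 × 809/25 = 355960 V.
I_s = V_s/R = 355960/389 = 915.06 A.
P_out = V_s I_s = 355960 × 915.06 = 3.2573×10^8 W.
P_in = P_out/η = 3.2573×10^8/0.900 = 3.6192×10^8 W.
I_p = P_in/V_p = 3.6192×10^8/11000 = 32900 A.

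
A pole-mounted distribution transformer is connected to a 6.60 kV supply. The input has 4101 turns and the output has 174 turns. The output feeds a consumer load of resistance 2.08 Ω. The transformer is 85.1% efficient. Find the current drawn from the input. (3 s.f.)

I_in ≈ 6.71 A

V_out = 6600 × 174/4101 = 280.03 V.
I_out = V_out/R = 280.03/2.08 = 134.63 A.
P_out = V_out I_out = 280.03 × 134.63 = 37700 W.
P_in = P_out/η = 37700/0.851 = 44301 W.
I_in = P_in/V_in = 44301/6600 = 6.71 A.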